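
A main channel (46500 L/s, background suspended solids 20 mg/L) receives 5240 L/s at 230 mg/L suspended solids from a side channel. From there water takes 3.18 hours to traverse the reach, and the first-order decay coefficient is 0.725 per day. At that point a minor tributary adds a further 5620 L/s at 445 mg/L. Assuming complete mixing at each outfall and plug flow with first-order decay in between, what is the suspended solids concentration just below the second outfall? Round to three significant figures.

Mixed concentration C = ΣQC/ΣQ = (46500·20.00 + 5240·230.0) / 51740 = 2135000/51740 = 41.27 mg/L; combined flow 51740 L/s.
Decay over the reach: 41.27·exp(−kt) = 41.27·0.9084 = 37.49 mg/L.
Second outfall: C = (51740·37.49 + 5620·445.0)/57360 = 77.42 mg/L.

77.4 mg/L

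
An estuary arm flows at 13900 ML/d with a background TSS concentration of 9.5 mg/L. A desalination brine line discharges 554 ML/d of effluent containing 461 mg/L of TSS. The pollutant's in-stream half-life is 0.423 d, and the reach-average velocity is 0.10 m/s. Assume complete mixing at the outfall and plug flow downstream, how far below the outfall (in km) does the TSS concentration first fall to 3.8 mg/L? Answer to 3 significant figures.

10.3 km

After mixing, C = (13900·9.500 + 554.0·461.0) / 14450 = 387400/14450 = 26.81 mg/L.
Half-life 0.423 d → k = ln 2 / 0.423 = 1.639 d⁻¹.
Set 26.81·exp(−k·t) = 3.8 → t = ln(26.81/3.8)/k = 103000 s = 28.61 h.
Distance = v·t = 0.10·103000 = 10300 m = 10.30 km.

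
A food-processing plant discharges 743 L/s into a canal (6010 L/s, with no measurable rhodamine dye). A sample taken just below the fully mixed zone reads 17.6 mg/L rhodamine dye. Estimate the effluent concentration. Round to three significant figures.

160 mg/L

Mass balance: 6010·0 + 743.0·Cₑ = 6753·17.60
→ Cₑ = (6753·17.60 − 6010·0) / 743.0 = 160.0 mg/L.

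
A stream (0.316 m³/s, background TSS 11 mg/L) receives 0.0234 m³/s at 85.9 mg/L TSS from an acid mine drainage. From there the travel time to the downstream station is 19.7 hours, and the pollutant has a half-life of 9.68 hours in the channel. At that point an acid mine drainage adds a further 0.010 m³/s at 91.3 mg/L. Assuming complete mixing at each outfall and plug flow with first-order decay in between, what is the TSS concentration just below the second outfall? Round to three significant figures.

6.44 mg/L

Mass balance: C = (0.3160·11.00 + 0.02340·85.90) / 0.3394 = 5.486/0.3394 = 16.16 mg/L; combined flow 0.3394 m³/s.
Half-life 9.68 h → k = ln 2 / 9.68 = 0.07161 h⁻¹ = 1.719 d⁻¹.
After decay, C = 16.16 × e^(−kt) = 16.16 × 0.2440 = 3.944 mg/L.
Second outfall: C = (0.3394·3.944 + 0.01000·91.30)/0.3494 = 6.444 mg/L.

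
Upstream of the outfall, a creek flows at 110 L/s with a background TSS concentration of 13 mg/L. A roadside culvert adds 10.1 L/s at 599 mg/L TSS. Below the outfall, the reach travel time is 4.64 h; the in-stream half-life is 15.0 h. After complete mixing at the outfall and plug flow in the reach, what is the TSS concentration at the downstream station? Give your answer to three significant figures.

50.3 mg/L

Mass balance: C = (110.0·13.00 + 10.10·599.0) / 120.1 = 7480/120.1 = 62.28 mg/L.
Half-life 15.0 h → k = ln 2 / 15.0 = 0.04621 h⁻¹ = 1.109 d⁻¹.
First-order decay: C = 62.28·exp(−k·t) = 62.28·0.8070 = 50.26 mg/L.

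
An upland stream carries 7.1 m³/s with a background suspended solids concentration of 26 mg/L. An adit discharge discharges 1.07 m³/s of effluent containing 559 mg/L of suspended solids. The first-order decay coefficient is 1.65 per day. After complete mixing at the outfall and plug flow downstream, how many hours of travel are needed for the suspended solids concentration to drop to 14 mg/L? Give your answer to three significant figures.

Conservation of mass: C = (7.100·26.00 + 1.070·559.0) / 8.170 = 782.7/8.170 = 95.81 mg/L.
95.81·exp(−k·t) = 14 → t = ln(95.81/14)/k = 100700 s = 27.97 h.

28.0 h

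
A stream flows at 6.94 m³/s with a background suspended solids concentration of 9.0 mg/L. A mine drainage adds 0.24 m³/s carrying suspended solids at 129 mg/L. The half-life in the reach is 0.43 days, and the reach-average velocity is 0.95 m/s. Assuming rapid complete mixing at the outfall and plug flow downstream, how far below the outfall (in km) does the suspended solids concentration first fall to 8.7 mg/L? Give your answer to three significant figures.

20.5 km

After mixing, C = (6.940·9.000 + 0.2400·129.0) / 7.180 = 93.42/7.180 = 13.01 mg/L.
Half-life 0.43 d → k = ln 2 / 0.43 = 1.612 d⁻¹.
Set 13.01·exp(−k·t) = 8.7 → t = ln(13.01/8.7)/k = 21570 s = 5.992 h.
Distance = v·t = 0.95·21570 = 20490 m = 20.49 km.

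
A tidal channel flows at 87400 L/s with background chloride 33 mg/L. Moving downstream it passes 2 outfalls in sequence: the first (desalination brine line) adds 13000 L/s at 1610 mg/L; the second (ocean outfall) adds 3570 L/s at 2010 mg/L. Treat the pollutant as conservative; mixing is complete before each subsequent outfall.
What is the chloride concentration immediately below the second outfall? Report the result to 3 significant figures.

Below outfall 1: Q → 100400 L/s, C = (87400·33.00 + 13000·1610)/100400 = 237.2 mg/L.
Below outfall 2: Q → 104000 L/s, C = (100400·237.2 + 3570·2010)/104000 = 298.1 mg/L.

298 mg/L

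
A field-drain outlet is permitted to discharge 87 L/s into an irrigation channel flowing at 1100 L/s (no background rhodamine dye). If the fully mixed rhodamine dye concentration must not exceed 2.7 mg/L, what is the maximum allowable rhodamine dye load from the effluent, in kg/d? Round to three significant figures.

277 kg/d

Mass balance at the limit: 1100·0 + 87.00·Cₑ = 1187·2.7 → Cₑ = 36.84 mg/L.
87.00 L/s = 0.08700 m³/s. Load = 0.08700 m³/s × 36.84 g/m³ × 86 400 s/d = 276.9 kg/d.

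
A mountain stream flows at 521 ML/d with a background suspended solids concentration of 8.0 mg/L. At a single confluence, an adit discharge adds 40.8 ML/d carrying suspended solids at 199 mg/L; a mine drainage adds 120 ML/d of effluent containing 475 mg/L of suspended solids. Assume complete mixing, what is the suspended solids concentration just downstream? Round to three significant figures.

Conservation of mass: C = (521.0·8.000 + 40.80·199.0 + 120.0·475.0) / 681.8 = 69290/681.8 = 101.6 mg/L.

102 mg/L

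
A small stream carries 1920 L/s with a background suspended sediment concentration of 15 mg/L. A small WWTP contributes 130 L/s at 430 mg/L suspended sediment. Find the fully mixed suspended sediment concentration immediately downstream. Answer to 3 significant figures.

Mass balance: C = (1920·15.00 + 130.0·430.0) / 2050 = 84700/2050 = 41.32 mg/L.

41.3 mg/L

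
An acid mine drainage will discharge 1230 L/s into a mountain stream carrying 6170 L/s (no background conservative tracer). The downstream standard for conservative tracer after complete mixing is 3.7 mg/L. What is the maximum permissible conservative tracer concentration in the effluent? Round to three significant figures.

At the limit, (Qr·Cr + Qe·Cₑ)/(Qr + Qe) = 3.7:
Cₑ = (7400·3.7 − 6170·0) / 1230 = 22.26 mg/L.

22.3 mg/L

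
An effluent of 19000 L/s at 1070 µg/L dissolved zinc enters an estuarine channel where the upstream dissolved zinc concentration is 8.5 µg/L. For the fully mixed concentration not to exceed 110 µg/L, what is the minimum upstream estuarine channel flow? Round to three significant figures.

180000 L/s

Set C_mix = 110: (Q·8.500 + 19000·1070) / (Q + 19000) = 110
→ Q = 19000·(1070 − 110)/(110 − 8.500) = 179700 L/s.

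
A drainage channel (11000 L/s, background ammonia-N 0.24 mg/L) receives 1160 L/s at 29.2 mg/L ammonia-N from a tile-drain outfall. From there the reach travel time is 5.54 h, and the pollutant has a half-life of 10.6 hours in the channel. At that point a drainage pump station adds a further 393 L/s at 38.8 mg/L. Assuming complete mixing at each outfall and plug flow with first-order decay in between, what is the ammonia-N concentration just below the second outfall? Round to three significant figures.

Mass balance: C = (11000·0.2400 + 1160·29.20) / 12160 = 36510/12160 = 3.003 mg/L; combined flow 12160 L/s.
Half-life 10.6 h → k = ln 2 / 10.6 = 0.06539 h⁻¹ = 1.569 d⁻¹.
Decay over the reach: 3.003·exp(−kt) = 3.003·0.6961 = 2.090 mg/L.
Second outfall: C = (12160·2.090 + 393.0·38.80)/12550 = 3.239 mg/L.

3.24 mg/L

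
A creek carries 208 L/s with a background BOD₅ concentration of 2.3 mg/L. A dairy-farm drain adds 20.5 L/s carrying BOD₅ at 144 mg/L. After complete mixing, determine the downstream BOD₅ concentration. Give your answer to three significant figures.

Flow-weighted average: C = (208.0·2.300 + 20.50·144.0) / 228.5 = 3430/228.5 = 15.01 mg/L.

15.0 mg/L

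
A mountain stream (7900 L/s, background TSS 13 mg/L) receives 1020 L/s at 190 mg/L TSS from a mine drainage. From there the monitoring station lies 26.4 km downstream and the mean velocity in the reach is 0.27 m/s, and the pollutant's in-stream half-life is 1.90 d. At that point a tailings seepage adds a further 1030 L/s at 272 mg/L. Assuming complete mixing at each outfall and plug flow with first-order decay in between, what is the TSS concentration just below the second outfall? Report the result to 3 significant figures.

Flow-weighted average: C = (7900·13.00 + 1020·190.0) / 8920 = 296500/8920 = 33.24 mg/L; combined flow 8920 L/s.
Travel time t = 26.4·1000 / 0.27 = 97780 s = 27.16 h.
Half-life 1.90 d → k = ln 2 / 1.90 = 0.3648 d⁻¹.
After decay, C = 33.24 × e^(−kt) = 33.24 × 0.6618 = 22.00 mg/L.
Second outfall: C = (8920·22.00 + 1030·272.0)/9950 = 47.88 mg/L.

47.9 mg/L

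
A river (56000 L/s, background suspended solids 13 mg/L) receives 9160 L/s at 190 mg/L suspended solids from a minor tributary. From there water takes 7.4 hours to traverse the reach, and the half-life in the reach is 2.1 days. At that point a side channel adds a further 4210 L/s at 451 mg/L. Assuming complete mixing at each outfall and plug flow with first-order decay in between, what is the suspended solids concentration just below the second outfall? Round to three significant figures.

59.5 mg/L

Mass balance: C = (56000·13.00 + 9160·190.0) / 65160 = 2468000/65160 = 37.88 mg/L; combined flow 65160 L/s.
Half-life 2.1 d → k = ln 2 / 2.1 = 0.3301 d⁻¹.
Decay over the reach: 37.88·exp(−kt) = 37.88·0.9032 = 34.22 mg/L.
At the second outfall, C = (65160·34.22 + 4210·451.0) / (65160 + 4210) = 59.51 mg/L.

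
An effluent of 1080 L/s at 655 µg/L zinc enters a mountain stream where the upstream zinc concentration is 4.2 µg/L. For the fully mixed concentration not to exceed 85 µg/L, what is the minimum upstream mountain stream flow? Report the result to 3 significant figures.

7620 L/s

Set C_mix = 85: (Q·4.200 + 1080·655.0) / (Q + 1080) = 85
→ Q = 1080·(655.0 − 85)/(85 − 4.200) = 7619 L/s.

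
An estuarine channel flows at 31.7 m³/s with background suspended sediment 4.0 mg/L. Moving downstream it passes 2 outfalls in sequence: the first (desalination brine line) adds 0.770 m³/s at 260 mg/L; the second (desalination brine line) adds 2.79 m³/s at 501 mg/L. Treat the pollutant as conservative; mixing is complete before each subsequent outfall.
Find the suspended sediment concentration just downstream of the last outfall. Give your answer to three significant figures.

After outfall 1: Q = 31.70 + 0.7700 = 32.47 m³/s; C = (31.70·4.000 + 0.7700·260.0)/32.47 = 10.07 mg/L.
After outfall 2: Q = 32.47 + 2.790 = 35.26 m³/s; C = (32.47·10.07 + 2.790·501.0)/35.26 = 48.92 mg/L.

48.9 mg/L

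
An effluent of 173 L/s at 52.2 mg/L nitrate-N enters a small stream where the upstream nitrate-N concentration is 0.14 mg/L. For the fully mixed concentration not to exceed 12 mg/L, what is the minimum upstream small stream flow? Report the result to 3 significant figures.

Set C_mix = 12: (Q·0.1400 + 173.0·52.20) / (Q + 173.0) = 12
→ Q = 173.0·(52.20 − 12)/(12 − 0.1400) = 586.4 L/s.

586 L/s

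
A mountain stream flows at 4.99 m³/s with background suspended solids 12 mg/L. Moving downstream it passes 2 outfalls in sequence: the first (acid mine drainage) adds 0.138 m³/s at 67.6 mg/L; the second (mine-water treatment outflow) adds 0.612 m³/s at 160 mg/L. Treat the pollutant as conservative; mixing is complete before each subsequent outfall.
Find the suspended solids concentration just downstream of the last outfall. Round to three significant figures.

Below outfall 1: Q → 5.128 m³/s, C = (4.990·12.00 + 0.1380·67.60)/5.128 = 13.50 mg/L.
Below outfall 2: Q → 5.740 m³/s, C = (5.128·13.50 + 0.6120·160.0)/5.740 = 29.12 mg/L.

29.1 mg/L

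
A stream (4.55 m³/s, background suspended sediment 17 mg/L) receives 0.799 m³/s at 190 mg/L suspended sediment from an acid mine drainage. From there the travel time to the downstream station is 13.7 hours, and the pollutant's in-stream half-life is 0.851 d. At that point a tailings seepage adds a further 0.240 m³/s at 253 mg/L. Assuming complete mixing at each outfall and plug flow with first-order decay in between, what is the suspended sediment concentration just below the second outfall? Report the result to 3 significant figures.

Mass balance: C = (4.550·17.00 + 0.7990·190.0) / 5.349 = 229.2/5.349 = 42.84 mg/L; combined flow 5.349 m³/s.
Half-life 0.851 d → k = ln 2 / 0.851 = 0.8145 d⁻¹.
After decay, C = 42.84 × e^(−kt) = 42.84 × 0.6282 = 26.91 mg/L.
Second outfall: C = (5.349·26.91 + 0.2400·253.0)/5.589 = 36.62 mg/L.

36.6 mg/L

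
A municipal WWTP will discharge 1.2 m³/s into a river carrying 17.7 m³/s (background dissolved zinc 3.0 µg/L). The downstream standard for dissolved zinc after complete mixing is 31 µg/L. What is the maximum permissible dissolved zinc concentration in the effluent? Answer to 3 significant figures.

At the limit, (Qr·Cr + Qe·Cₑ)/(Qr + Qe) = 31:
Cₑ = (18.90·31 − 17.70·3.000) / 1.200 = 444.0 µg/L.

444 µg/L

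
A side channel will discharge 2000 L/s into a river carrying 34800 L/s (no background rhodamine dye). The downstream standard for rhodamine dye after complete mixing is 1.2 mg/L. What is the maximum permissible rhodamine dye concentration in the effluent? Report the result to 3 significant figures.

22.1 mg/L

At the limit, (Qr·Cr + Qe·Cₑ)/(Qr + Qe) = 1.2:
Cₑ = (36800·1.2 − 34800·0) / 2000 = 22.08 mg/L.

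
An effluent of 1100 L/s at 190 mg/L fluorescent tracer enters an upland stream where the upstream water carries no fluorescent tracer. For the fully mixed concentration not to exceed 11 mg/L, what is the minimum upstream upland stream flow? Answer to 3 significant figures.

17900 L/s

Set C_mix = 11: (Q·0 + 1100·190.0) / (Q + 1100) = 11
→ Q = 1100·(190.0 − 11)/(11 − 0) = 17900 L/s.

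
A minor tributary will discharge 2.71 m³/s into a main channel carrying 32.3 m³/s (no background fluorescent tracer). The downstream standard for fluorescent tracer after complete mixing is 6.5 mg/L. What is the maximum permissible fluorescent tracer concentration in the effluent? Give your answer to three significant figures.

At the limit, (Qr·Cr + Qe·Cₑ)/(Qr + Qe) = 6.5:
Cₑ = (35.01·6.5 − 32.30·0) / 2.710 = 83.97 mg/L.

84.0 mg/L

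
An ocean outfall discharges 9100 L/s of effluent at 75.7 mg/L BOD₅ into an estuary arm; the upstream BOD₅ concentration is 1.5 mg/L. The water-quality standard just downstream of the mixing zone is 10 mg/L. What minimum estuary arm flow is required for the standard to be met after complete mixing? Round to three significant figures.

Set C_mix = 10: (Q·1.500 + 9100·75.70) / (Q + 9100) = 10
→ Q = 9100·(75.70 − 10)/(10 − 1.500) = 70340 L/s.

70300 L/s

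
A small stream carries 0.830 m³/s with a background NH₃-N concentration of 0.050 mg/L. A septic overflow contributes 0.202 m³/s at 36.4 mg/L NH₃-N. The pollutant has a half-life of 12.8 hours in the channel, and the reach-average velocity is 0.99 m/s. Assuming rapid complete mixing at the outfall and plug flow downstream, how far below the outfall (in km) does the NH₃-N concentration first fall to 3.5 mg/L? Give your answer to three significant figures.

47.2 km

Flow-weighted average: C = (0.8300·0.05000 + 0.2020·36.40) / 1.032 = 7.394/1.032 = 7.165 mg/L.
Half-life 12.8 h → k = ln 2 / 12.8 = 0.05415 h⁻¹ = 1.300 d⁻¹.
Set 7.165·exp(−k·t) = 3.5 → t = ln(7.165/3.5)/k = 47630 s = 13.23 h.
Distance = v·t = 0.99·47630 = 47150 m = 47.15 km.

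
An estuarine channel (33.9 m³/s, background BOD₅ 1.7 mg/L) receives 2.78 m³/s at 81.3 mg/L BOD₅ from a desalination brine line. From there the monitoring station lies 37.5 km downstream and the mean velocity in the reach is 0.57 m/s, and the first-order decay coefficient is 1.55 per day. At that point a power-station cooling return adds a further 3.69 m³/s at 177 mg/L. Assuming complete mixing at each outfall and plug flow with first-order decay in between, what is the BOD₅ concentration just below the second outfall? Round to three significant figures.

Mixed concentration C = ΣQC/ΣQ = (33.90·1.700 + 2.780·81.30) / 36.68 = 283.6/36.68 = 7.733 mg/L; combined flow 36.68 m³/s.
Travel time t = 37.5·1000 / 0.57 = 65790 s = 18.27 h.
Applying C = C₀e^(−kt): 7.733 × 0.3072 = 2.376 mg/L.
At the second outfall, C = (36.68·2.376 + 3.690·177.0) / (36.68 + 3.690) = 18.34 mg/L.

18.3 mg/L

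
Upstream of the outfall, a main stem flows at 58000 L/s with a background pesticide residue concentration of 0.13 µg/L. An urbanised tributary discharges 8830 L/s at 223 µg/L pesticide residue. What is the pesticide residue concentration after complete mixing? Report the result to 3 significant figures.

29.6 µg/L

Mass balance: C = (58000·0.1300 + 8830·223.0) / 66830 = 1977000/66830 = 29.58 µg/L.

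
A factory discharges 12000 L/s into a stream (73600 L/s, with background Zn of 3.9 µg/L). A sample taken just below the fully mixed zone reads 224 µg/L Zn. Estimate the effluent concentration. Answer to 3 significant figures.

Mass balance: 73600·3.900 + 12000·Cₑ = 85600·224.0
→ Cₑ = (85600·224.0 − 73600·3.900) / 12000 = 1574 µg/L.

1570 µg/L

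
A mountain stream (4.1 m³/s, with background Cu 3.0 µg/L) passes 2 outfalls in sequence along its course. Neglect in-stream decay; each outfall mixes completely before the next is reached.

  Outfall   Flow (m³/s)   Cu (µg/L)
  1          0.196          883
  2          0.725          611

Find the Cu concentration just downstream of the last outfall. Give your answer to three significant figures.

Outfall 1: combined Q = 4.296 m³/s; C = (4.100·3.000 + 0.1960·883.0)/4.296 = 43.15 µg/L.
Outfall 2: combined Q = 5.021 m³/s; C = (4.296·43.15 + 0.7250·611.0)/5.021 = 125.1 µg/L.

125 µg/L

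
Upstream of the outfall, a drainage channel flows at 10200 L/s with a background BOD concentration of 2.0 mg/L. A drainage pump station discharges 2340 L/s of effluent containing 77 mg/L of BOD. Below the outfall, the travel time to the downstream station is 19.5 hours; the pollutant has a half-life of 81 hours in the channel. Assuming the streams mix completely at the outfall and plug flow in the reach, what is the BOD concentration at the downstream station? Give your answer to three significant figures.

13.5 mg/L

After mixing, C = (10200·2.000 + 2340·77.00) / 12540 = 200600/12540 = 16.00 mg/L.
Half-life 81 h → k = ln 2 / 81 = 0.008557 h⁻¹ = 0.2054 d⁻¹.
Decay over the reach: 16.00·exp(−kt) = 16.00·0.8463 = 13.54 mg/L.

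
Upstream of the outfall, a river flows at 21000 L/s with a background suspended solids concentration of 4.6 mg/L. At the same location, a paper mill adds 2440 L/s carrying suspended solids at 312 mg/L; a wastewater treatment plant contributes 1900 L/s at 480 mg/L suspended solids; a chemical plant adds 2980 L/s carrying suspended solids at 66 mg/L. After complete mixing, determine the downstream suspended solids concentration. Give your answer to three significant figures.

Mixed concentration C = ΣQC/ΣQ = (21000·4.600 + 2440·312.0 + 1900·480.0 + 2980·66.00) / 28320 = 1967000/28320 = 69.44 mg/L.

69.4 mg/L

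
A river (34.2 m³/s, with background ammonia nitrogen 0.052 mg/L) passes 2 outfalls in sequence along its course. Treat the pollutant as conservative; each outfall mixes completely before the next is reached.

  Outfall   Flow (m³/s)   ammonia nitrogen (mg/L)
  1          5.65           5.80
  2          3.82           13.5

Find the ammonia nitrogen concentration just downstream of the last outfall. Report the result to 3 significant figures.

1.97 mg/L

After outfall 1: Q = 34.20 + 5.650 = 39.85 m³/s; C = (34.20·0.05200 + 5.650·5.800)/39.85 = 0.8670 mg/L.
After outfall 2: Q = 39.85 + 3.820 = 43.67 m³/s; C = (39.85·0.8670 + 3.820·13.50)/43.67 = 1.972 mg/L.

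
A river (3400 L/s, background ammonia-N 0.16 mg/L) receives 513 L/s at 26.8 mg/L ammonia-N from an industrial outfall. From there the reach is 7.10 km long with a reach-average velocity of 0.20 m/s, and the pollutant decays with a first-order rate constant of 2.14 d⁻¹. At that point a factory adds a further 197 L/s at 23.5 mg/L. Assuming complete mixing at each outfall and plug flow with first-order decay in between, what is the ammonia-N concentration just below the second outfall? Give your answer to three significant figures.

Conservation of mass: C = (3400·0.1600 + 513.0·26.80) / 3913 = 14290/3913 = 3.653 mg/L; combined flow 3913 L/s.
Travel time t = 7.10·1000 / 0.20 = 35500 s = 9.861 h.
First-order decay: C = 3.653·exp(−k·t) = 3.653·0.4151 = 1.516 mg/L.
Second outfall: C = (3913·1.516 + 197.0·23.50)/4110 = 2.570 mg/L.

2.57 mg/L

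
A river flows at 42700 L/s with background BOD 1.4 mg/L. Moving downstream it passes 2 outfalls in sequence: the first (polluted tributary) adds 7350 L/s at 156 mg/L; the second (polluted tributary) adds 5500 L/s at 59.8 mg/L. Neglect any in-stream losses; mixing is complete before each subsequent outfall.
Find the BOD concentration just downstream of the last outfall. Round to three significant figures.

Below outfall 1: Q → 50050 L/s, C = (42700·1.400 + 7350·156.0)/50050 = 24.10 mg/L.
Below outfall 2: Q → 55550 L/s, C = (50050·24.10 + 5500·59.80)/55550 = 27.64 mg/L.

27.6 mg/L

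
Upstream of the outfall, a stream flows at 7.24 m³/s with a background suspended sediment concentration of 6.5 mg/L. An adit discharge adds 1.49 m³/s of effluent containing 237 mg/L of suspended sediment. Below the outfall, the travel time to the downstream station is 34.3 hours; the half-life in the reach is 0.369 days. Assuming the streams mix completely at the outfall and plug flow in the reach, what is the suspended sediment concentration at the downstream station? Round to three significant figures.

3.13 mg/L

Mass balance: C = (7.240·6.500 + 1.490·237.0) / 8.730 = 400.2/8.730 = 45.84 mg/L.
Half-life 0.369 d → k = ln 2 / 0.369 = 1.878 d⁻¹.
Applying C = C₀e^(−kt): 45.84 × 0.06825 = 3.129 mg/L.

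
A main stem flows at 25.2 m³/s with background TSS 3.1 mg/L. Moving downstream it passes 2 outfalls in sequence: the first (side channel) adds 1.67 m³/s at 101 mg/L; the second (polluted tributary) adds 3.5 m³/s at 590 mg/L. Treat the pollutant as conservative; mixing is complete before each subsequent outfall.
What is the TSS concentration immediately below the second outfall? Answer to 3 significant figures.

Below outfall 1: Q → 26.87 m³/s, C = (25.20·3.100 + 1.670·101.0)/26.87 = 9.185 mg/L.
Below outfall 2: Q → 30.37 m³/s, C = (26.87·9.185 + 3.500·590.0)/30.37 = 76.12 mg/L.

76.1 mg/L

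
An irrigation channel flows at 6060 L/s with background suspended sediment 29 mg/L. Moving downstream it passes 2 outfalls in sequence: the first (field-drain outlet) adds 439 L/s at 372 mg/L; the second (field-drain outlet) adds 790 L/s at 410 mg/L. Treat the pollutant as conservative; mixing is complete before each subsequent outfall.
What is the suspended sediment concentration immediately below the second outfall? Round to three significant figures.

91.0 mg/L

After outfall 1: Q = 6060 + 439.0 = 6499 L/s; C = (6060·29.00 + 439.0·372.0)/6499 = 52.17 mg/L.
After outfall 2: Q = 6499 + 790.0 = 7289 L/s; C = (6499·52.17 + 790.0·410.0)/7289 = 90.95 mg/L.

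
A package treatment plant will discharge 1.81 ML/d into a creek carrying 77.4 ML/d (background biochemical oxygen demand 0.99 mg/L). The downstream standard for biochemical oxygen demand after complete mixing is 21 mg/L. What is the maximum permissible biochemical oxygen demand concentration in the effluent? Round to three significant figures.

At the limit, (Qr·Cr + Qe·Cₑ)/(Qr + Qe) = 21:
Cₑ = (79.21·21 − 77.40·0.9900) / 1.810 = 876.7 mg/L.

877 mg/L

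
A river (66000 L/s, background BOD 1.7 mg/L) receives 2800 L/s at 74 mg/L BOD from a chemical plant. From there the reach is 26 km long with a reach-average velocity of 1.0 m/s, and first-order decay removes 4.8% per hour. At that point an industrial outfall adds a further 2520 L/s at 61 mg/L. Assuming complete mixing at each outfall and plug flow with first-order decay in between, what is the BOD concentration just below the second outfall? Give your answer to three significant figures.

5.29 mg/L

Mass balance: C = (66000·1.700 + 2800·74.00) / 68800 = 319400/68800 = 4.642 mg/L; combined flow 68800 L/s.
Travel time t = 26·1000 / 1.0 = 26000 s = 7.222 h.
4.8%/h lost → k = −ln(1 − 0.048) = 0.04919 h⁻¹.
After decay, C = 4.642 × e^(−kt) = 4.642 × 0.7010 = 3.254 mg/L.
At the second outfall, C = (68800·3.254 + 2520·61.00) / (68800 + 2520) = 5.295 mg/L.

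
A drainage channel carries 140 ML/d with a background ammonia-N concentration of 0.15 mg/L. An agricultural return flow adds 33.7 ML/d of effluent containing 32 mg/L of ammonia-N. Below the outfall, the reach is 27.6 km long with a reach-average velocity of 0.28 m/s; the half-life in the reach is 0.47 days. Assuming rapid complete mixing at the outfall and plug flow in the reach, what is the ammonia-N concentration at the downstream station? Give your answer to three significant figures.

Flow-weighted average: C = (140.0·0.1500 + 33.70·32.00) / 173.7 = 1099/173.7 = 6.329 mg/L.
Travel time t = 27.6·1000 / 0.28 = 98570 s = 27.38 h.
Half-life 0.47 d → k = ln 2 / 0.47 = 1.475 d⁻¹.
Applying C = C₀e^(−kt): 6.329 × 0.1859 = 1.177 mg/L.

1.18 mg/L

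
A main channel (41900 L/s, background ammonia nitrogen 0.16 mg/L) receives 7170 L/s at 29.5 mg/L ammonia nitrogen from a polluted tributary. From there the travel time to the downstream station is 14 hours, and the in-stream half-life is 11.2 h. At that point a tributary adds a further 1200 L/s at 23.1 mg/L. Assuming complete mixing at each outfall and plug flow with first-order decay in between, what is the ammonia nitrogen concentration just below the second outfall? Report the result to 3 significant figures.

After mixing, C = (41900·0.1600 + 7170·29.50) / 49070 = 218200/49070 = 4.447 mg/L; combined flow 49070 L/s.
Half-life 11.2 h → k = ln 2 / 11.2 = 0.06189 h⁻¹ = 1.485 d⁻¹.
Applying C = C₀e^(−kt): 4.447 × 0.4204 = 1.870 mg/L.
At the second outfall, C = (49070·1.870 + 1200·23.10) / (49070 + 1200) = 2.377 mg/L.

2.38 mg/L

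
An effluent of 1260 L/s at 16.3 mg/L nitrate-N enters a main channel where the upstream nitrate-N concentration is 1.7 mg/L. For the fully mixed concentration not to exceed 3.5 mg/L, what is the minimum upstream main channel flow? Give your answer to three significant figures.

8960 L/s

Set C_mix = 3.5: (Q·1.700 + 1260·16.30) / (Q + 1260) = 3.5
→ Q = 1260·(16.30 − 3.5)/(3.5 − 1.700) = 8960 L/s.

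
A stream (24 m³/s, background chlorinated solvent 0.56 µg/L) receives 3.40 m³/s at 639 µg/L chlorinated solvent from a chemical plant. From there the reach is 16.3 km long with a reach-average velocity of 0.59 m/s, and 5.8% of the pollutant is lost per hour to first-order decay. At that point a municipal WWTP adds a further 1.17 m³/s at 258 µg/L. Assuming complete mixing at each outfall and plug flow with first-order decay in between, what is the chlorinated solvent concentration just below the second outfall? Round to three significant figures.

58.9 µg/L

Mixed concentration C = ΣQC/ΣQ = (24.00·0.5600 + 3.400·639.0) / 27.40 = 2186/27.40 = 79.78 µg/L; combined flow 27.40 m³/s.
Travel time t = 16.3·1000 / 0.59 = 27630 s = 7.674 h.
5.8%/h lost → k = −ln(1 − 0.058) = 0.05975 h⁻¹.
Decay over the reach: 79.78·exp(−kt) = 79.78·0.6322 = 50.44 µg/L.
At the second outfall, C = (27.40·50.44 + 1.170·258.0) / (27.40 + 1.170) = 58.94 µg/L.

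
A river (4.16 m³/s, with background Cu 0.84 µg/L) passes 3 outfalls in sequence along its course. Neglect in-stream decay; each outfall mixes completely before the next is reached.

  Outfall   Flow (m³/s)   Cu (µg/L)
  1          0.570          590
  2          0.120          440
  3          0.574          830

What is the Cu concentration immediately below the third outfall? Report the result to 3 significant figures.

Below outfall 1: Q → 4.730 m³/s, C = (4.160·0.8400 + 0.5700·590.0)/4.730 = 71.84 µg/L.
Below outfall 2: Q → 4.850 m³/s, C = (4.730·71.84 + 0.1200·440.0)/4.850 = 80.95 µg/L.
Below outfall 3: Q → 5.424 m³/s, C = (4.850·80.95 + 0.5740·830.0)/5.424 = 160.2 µg/L.

160 µg/L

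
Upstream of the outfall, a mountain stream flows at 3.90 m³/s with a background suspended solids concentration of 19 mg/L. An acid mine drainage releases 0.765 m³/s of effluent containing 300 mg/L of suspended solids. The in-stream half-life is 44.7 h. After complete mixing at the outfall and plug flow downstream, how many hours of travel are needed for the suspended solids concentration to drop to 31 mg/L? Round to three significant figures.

47.8 h

Conservation of mass: C = (3.900·19.00 + 0.7650·300.0) / 4.665 = 303.6/4.665 = 65.08 mg/L.
Half-life 44.7 h → k = ln 2 / 44.7 = 0.01551 h⁻¹ = 0.3722 d⁻¹.
65.08·exp(−k·t) = 31 → t = ln(65.08/31)/k = 172200 s = 47.83 h.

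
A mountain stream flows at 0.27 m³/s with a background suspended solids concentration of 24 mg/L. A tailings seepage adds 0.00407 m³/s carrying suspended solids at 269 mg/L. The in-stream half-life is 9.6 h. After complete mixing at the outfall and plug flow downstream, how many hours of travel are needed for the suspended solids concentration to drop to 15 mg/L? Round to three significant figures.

8.46 h

Flow-weighted average: C = (0.2700·24.00 + 0.004070·269.0) / 0.2741 = 7.575/0.2741 = 27.64 mg/L.
Half-life 9.6 h → k = ln 2 / 9.6 = 0.07220 h⁻¹ = 1.733 d⁻¹.
27.64·exp(−k·t) = 15 → t = ln(27.64/15)/k = 30470 s = 8.464 h.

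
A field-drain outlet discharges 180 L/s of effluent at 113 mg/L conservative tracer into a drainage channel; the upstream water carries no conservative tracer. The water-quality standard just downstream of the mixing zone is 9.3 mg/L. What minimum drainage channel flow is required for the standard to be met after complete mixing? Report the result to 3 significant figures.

Set C_mix = 9.3: (Q·0 + 180.0·113.0) / (Q + 180.0) = 9.3
→ Q = 180.0·(113.0 − 9.3)/(9.3 − 0) = 2007 L/s.

2010 L/s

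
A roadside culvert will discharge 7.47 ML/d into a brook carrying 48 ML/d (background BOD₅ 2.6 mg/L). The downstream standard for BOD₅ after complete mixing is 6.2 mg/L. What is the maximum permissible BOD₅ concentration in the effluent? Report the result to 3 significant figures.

At the limit, (Qr·Cr + Qe·Cₑ)/(Qr + Qe) = 6.2:
Cₑ = (55.47·6.2 − 48.00·2.600) / 7.470 = 29.33 mg/L.

29.3 mg/L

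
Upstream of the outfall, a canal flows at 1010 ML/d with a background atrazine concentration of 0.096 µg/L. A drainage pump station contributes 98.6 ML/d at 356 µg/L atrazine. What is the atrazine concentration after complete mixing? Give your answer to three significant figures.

31.8 µg/L

Mass balance: C = (1010·0.09600 + 98.60·356.0) / 1109 = 35200/1109 = 31.75 µg/L.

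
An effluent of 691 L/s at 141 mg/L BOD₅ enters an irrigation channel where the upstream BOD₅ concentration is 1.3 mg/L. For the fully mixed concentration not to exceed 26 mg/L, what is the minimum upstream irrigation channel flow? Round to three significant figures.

Set C_mix = 26: (Q·1.300 + 691.0·141.0) / (Q + 691.0) = 26
→ Q = 691.0·(141.0 − 26)/(26 − 1.300) = 3217 L/s.

3220 L/s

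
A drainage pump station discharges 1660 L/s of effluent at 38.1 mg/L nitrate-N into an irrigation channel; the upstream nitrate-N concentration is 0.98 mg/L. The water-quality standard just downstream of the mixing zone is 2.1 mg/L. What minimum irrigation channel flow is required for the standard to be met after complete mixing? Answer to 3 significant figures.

53400 L/s

Set C_mix = 2.1: (Q·0.9800 + 1660·38.10) / (Q + 1660) = 2.1
→ Q = 1660·(38.10 − 2.1)/(2.1 − 0.9800) = 53360 L/s.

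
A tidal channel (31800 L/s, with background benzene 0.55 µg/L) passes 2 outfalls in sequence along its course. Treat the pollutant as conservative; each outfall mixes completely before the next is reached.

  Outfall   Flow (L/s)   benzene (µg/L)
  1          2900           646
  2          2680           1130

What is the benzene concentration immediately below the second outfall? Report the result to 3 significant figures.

After outfall 1: Q = 31800 + 2900 = 34700 L/s; C = (31800·0.5500 + 2900·646.0)/34700 = 54.49 µg/L.
After outfall 2: Q = 34700 + 2680 = 37380 L/s; C = (34700·54.49 + 2680·1130)/37380 = 131.6 µg/L.

132 µg/L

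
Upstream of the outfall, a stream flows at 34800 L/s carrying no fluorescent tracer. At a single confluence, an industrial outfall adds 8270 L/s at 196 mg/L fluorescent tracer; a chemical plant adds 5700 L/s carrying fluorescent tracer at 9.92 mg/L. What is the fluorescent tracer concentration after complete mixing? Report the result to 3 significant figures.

Flow-weighted average: C = (34800·0 + 8270·196.0 + 5700·9.920) / 48770 = 1677000/48770 = 34.40 mg/L.

34.4 mg/L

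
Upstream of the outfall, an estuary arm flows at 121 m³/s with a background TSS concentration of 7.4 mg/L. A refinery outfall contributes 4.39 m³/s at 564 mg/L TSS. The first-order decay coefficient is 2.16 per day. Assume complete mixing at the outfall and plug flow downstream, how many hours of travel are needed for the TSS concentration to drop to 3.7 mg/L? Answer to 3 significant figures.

22.0 h

Conservation of mass: C = (121.0·7.400 + 4.390·564.0) / 125.4 = 3371/125.4 = 26.89 mg/L.
26.89·exp(−k·t) = 3.7 → t = ln(26.89/3.7)/k = 79330 s = 22.04 h.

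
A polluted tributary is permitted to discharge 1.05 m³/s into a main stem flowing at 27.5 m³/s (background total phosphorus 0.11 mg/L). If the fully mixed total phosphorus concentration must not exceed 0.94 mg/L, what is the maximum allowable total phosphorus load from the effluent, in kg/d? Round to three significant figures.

2060 kg/d

Mass balance at the limit: 27.50·0.1100 + 1.050·Cₑ = 28.55·0.94 → Cₑ = 22.68 mg/L.
Load = 1.050 m³/s × 22.68 g/m³ × 86 400 s/d = 2057 kg/d.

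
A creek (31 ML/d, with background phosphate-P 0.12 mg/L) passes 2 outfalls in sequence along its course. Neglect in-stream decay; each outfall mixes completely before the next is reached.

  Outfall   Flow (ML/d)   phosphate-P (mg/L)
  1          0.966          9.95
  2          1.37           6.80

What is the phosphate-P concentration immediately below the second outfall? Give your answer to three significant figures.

0.679 mg/L

Below outfall 1: Q → 31.97 ML/d, C = (31.00·0.1200 + 0.9660·9.950)/31.97 = 0.4171 mg/L.
Below outfall 2: Q → 33.34 ML/d, C = (31.97·0.4171 + 1.370·6.800)/33.34 = 0.6794 mg/L.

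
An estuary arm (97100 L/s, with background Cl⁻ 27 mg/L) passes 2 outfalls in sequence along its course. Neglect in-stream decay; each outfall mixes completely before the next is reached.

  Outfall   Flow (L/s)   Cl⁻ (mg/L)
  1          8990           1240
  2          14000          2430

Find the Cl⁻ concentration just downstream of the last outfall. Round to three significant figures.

398 mg/L

After outfall 1: Q = 97100 + 8990 = 106100 L/s; C = (97100·27.00 + 8990·1240)/106100 = 129.8 mg/L.
After outfall 2: Q = 106100 + 14000 = 120100 L/s; C = (106100·129.8 + 14000·2430)/120100 = 397.9 mg/L.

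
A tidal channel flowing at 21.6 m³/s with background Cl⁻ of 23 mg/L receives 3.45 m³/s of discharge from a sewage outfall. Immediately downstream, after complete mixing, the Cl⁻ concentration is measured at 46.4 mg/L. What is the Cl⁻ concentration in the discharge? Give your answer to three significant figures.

193 mg/L

Mass balance: 21.60·23.00 + 3.450·Cₑ = 25.05·46.40
→ Cₑ = (25.05·46.40 − 21.60·23.00) / 3.450 = 192.9 mg/L.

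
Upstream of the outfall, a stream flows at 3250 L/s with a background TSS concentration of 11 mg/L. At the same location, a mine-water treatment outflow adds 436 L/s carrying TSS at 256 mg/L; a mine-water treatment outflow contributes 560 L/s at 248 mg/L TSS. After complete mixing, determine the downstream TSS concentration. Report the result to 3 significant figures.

67.4 mg/L

After mixing, C = (3250·11.00 + 436.0·256.0 + 560.0·248.0) / 4246 = 286200/4246 = 67.42 mg/L.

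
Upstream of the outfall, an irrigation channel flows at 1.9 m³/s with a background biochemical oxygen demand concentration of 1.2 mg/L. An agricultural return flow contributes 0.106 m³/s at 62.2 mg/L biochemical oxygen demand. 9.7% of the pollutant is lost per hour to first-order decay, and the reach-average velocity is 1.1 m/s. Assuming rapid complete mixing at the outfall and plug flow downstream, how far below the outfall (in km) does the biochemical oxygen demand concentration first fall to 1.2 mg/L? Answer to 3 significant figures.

After mixing, C = (1.900·1.200 + 0.1060·62.20) / 2.006 = 8.873/2.006 = 4.423 mg/L.
9.7%/h lost → k = −ln(1 − 0.097) = 0.1020 h⁻¹.
Set 4.423·exp(−k·t) = 1.2 → t = ln(4.423/1.2)/k = 46030 s = 12.79 h.
Distance = v·t = 1.1·46030 = 50630 m = 50.63 km.

50.6 km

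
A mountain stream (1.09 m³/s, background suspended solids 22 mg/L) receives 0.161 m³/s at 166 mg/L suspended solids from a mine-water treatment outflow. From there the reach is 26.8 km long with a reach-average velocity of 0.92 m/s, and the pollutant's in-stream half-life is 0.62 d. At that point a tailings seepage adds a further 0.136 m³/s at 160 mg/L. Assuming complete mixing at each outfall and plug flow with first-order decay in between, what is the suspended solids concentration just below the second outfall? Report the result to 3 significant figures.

40.8 mg/L

Flow-weighted average: C = (1.090·22.00 + 0.1610·166.0) / 1.251 = 50.71/1.251 = 40.53 mg/L; combined flow 1.251 m³/s.
Travel time t = 26.8·1000 / 0.92 = 29130 s = 8.092 h.
Half-life 0.62 d → k = ln 2 / 0.62 = 1.118 d⁻¹.
After decay, C = 40.53 × e^(−kt) = 40.53 × 0.6860 = 27.80 mg/L.
Second outfall: C = (1.251·27.80 + 0.1360·160.0)/1.387 = 40.77 mg/L.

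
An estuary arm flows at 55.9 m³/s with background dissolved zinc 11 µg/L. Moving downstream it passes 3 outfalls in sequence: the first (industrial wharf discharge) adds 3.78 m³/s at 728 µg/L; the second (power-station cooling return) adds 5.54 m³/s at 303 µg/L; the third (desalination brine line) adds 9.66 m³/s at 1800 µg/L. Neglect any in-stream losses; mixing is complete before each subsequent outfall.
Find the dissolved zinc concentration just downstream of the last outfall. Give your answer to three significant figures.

300 µg/L

Outfall 1: combined Q = 59.68 m³/s; C = (55.90·11.00 + 3.780·728.0)/59.68 = 56.41 µg/L.
Outfall 2: combined Q = 65.22 m³/s; C = (59.68·56.41 + 5.540·303.0)/65.22 = 77.36 µg/L.
Outfall 3: combined Q = 74.88 m³/s; C = (65.22·77.36 + 9.660·1800)/74.88 = 299.6 µg/L.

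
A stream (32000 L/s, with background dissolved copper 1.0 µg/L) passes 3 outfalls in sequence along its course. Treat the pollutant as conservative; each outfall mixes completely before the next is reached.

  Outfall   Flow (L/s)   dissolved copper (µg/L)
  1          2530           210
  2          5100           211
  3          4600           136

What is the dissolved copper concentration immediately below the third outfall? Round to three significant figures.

Outfall 1: combined Q = 34530 L/s; C = (32000·1.000 + 2530·210.0)/34530 = 16.31 µg/L.
Outfall 2: combined Q = 39630 L/s; C = (34530·16.31 + 5100·211.0)/39630 = 41.37 µg/L.
Outfall 3: combined Q = 44230 L/s; C = (39630·41.37 + 4600·136.0)/44230 = 51.21 µg/L.

51.2 µg/L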